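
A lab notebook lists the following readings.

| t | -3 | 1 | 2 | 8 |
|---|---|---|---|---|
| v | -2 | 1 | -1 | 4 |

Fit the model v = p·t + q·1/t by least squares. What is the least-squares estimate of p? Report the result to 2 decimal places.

p = 0.48

From the data, Σt·t = 78, Σt·1/t = 4, Σ1/t·1/t = 793/576.
For Xᵀv: Σt·v = 37, Σ1/t·v = 5/3.
XᵀX·[p, q]ᵀ = Xᵀv becomes [[78, 4]; [4, 793/576]]·[p, q]ᵀ = [37, 5/3]ᵀ.
Eliminating q: (793/576)·(row 1) − 4·(row 2) gives (8773/96)·p = (793/576)·37 − 4·(5/3) = 25501/576, so p = 25501/52638.
Then q = ((5/3) − 4·(25501/52638))/(793/576) = -1728/8773.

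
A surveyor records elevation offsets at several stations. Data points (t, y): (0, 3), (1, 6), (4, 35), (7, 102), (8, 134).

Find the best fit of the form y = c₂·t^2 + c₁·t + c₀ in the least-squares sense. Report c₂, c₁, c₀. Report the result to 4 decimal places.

Compute the Gram sums: Σt^2·t^2 = 6754, Σt^2·t = 920, Σt^2 = 130, Σt·t = 130, Σt = 20, Σ1 = 5.
And Σt^2·y = 14140, Σt·y = 1932, Σy = 280.
Normal equations: [[6754, 920, 130]; [920, 130, 20]; [130, 20, 5]]·[c₂, c₁, c₀]ᵀ = [14140, 1932, 280]ᵀ.
Inverting the 3×3 Gram matrix, [c₂, c₁, c₀]ᵀ = [182/87, -1078/2175, 2604/725]ᵀ.

c₂ = 2.0920, c₁ = -0.4956, c₀ = 3.5917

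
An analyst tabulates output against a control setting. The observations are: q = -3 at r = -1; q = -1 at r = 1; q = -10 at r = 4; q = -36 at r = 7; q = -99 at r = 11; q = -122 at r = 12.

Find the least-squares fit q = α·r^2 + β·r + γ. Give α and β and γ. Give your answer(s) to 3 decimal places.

α = -0.981, β = 1.772, γ = -0.938

The normal equations are: 38036·α + 3466·β + 332·γ = -31475;  3466·α + 332·β + 34·γ = -2843;  332·α + 34·β + 6·γ = -271.
(Σr^2·r^2 = 38036, Σr^2·r = 3466, Σr^2 = 332, Σr·r = 332, Σr = 34, Σ1 = 6, Σr^2·q = -31475, Σr·q = -2843, Σq = -271.)
Row-reducing yields α = -11611/11838, β = 20981/11838, γ = -1850/1973.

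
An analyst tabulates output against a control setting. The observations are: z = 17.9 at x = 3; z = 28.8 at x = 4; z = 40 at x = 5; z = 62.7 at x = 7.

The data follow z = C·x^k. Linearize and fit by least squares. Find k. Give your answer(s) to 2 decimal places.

k = 1.48

Let Y = ln z. Fitting Y = k·ln x + ln C by least squares:
Σln x = 6.0403, Σ(ln x)² = 9.5056, Σln z = 14.0724, Σln x·ln z = 21.8176.
Equations: 9.5056·k + 6.0403·ln C = 21.8176;  6.0403·k + 4·ln C = 14.0724.
Solving (det = 1.5378): k = 1.47589, ln C = 1.28942.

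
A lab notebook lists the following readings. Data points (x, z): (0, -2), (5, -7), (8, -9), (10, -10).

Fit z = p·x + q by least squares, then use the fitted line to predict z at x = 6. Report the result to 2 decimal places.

ẑ = -7.20

With design matrix A, AᵀA = [[189, 23]; [23, 4]] and Aᵀz = [-207, -28]ᵀ.
det = 189·4 − 23² = 227.
p = ((-207)·4 − 23·(-28))/227 = -184/227; q = (189·(-28) − 23·(-207))/227 = -531/227.
At x = 6: ẑ = (-184/227)·(6) + (-531/227)·(1) = -1635/227.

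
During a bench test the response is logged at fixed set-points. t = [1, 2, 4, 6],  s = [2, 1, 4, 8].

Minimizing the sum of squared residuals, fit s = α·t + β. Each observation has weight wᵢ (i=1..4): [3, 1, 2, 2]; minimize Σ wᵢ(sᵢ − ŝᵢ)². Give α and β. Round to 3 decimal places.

α = 1.190, β = 0.156

The normal equations are: 111·α + 25·β = 136;  25·α + 8·β = 31.
Determinant 111·8 − 25² = 263.
α = (136·8 − 25·31)/263 = 313/263; β = (111·31 − 25·136)/263 = 41/263.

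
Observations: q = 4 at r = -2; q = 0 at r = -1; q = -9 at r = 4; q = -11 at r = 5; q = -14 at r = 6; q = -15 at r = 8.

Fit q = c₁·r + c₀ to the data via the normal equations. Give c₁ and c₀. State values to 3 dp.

c₁ = -1.929, c₀ = -1.071

Compute the Gram sums: Σr·r = 146, Σr = 20, Σ1 = 6.
Moment sums: Σr·q = -303, Σq = -45.
XᵀX·[c₁, c₀]ᵀ = Xᵀq becomes [[146, 20]; [20, 6]]·[c₁, c₀]ᵀ = [-303, -45]ᵀ.
Eliminating c₀: 6·(row 1) − 20·(row 2) gives 476·c₁ = 6·(-303) − 20·(-45) = -918, so c₁ = -27/14.
Then c₀ = ((-45) − 20·(-27/14))/6 = -15/14.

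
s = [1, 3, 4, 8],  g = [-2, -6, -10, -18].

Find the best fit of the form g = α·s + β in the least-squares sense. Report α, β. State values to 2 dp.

α = -2.31, β = 0.23

Normal-equation sums: Σs·s = 90, Σs = 16, Σ1 = 4.
And Σs·g = -204, Σg = -36.
Eliminating β: 4·(row 1) − 16·(row 2) gives 104·α = 4·(-204) − 16·(-36) = -240, so α = -30/13.
Then β = ((-36) − 16·(-30/13))/4 = 3/13.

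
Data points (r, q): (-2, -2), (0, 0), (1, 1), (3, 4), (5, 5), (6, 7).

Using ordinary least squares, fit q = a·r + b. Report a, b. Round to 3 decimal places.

Sums needed: Σr·r = 75, Σr = 13, Σ1 = 6.
Moment sums: Σr·q = 84, Σq = 15.
Eliminating b: 6·(row 1) − 13·(row 2) gives 281·a = 6·84 − 13·15 = 309, so a = 309/281.
Then b = (15 − 13·(309/281))/6 = 33/281.

a = 1.100, b = 0.117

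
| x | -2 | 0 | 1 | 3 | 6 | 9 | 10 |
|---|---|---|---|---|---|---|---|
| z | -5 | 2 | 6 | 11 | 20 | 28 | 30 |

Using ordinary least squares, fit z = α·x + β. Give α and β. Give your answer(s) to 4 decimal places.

The normal system AᵀA·[α, β]ᵀ = Aᵀz is [[231, 27]; [27, 7]]·[α, β]ᵀ = [721, 92]ᵀ.
Eliminating β: 7·(row 1) − 27·(row 2) gives 888·α = 7·721 − 27·92 = 2563, so α = 2563/888.
Then β = (92 − 27·(2563/888))/7 = 595/296.

α = 2.8863, β = 2.0101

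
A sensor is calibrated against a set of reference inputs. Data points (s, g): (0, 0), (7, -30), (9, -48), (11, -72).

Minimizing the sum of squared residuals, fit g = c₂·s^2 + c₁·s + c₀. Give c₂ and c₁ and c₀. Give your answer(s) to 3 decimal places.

c₂ = -0.572, c₁ = -0.238, c₀ = -0.024

The normal system XᵀX·[c₂, c₁, c₀]ᵀ = Xᵀg is [[23603, 2403, 251]; [2403, 251, 27]; [251, 27, 4]]·[c₂, c₁, c₀]ᵀ = [-14070, -1434, -150]ᵀ.
Row-reducing yields c₂ = -4293/7510, c₁ = -8931/37550, c₀ = -456/18775.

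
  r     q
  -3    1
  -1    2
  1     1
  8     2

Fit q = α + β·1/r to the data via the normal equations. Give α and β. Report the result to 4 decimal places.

Setting ∂/∂α … = 0 gives: 4·α + (-5/24)·β = 6;  (-5/24)·α + (1225/576)·β = -13/12.
(Σ1 = 4, Σ1/r = -5/24, Σ1/r·1/r = 1225/576, Σq = 6, Σ1/r·q = -13/12.)
Eliminating β: (1225/576)·(row 1) − (-5/24)·(row 2) gives (1625/192)·α = (1225/576)·6 − (-5/24)·(-13/12) = 1805/144, so α = 1444/975.
Then β = ((-13/12) − (-5/24)·(1444/975))/(1225/576) = -592/1625.

α = 1.4810, β = -0.3643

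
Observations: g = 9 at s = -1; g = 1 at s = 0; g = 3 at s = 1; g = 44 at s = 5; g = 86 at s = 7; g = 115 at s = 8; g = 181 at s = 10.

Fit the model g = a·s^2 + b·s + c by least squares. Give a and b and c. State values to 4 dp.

The normal system MᵀM·[a, b, c]ᵀ = Mᵀg is [[17124, 1980, 240]; [1980, 240, 30]; [240, 30, 7]]·[a, b, c]ᵀ = [30786, 3546, 439]ᵀ.
Solving the 3×3 system (Gaussian elimination) gives a = 3297/1672, b = -15871/8360, c = 2711/836.

a = 1.9719, b = -1.8984, c = 3.2428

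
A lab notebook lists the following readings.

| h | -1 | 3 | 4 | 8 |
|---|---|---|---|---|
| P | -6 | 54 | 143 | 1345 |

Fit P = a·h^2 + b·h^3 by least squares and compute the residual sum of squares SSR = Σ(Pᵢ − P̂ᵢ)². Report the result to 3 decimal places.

XᵀX·[a, b]ᵀ = XᵀP reads: 4434·a + 34034·b = 88848;  34034·a + 266970·b = 699256.
(Σh^2·h^2 = 4434, Σh^2·h^3 = 34034, Σh^3·h^3 = 266970, Σh^2·P = 88848, Σh^3·P = 699256.)
det = 4434·266970 − 34034² = 25431824.
a = (88848·266970 − 34034·699256)/25431824 = -447319/144499; b = (4434·699256 − 34034·88848)/25431824 = 4790517/1589489.
Residuals: 174092/1589489, 773028/1589489, -568017/1589489, 30577/1589489; SSR = 598594/1589489.

SSR = 0.377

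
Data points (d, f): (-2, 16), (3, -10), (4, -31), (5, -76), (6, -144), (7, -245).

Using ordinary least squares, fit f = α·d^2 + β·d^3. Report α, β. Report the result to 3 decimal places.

α = 1.970, β = -0.996

The normal system XᵀX·[α, β]ᵀ = Xᵀf is [[4675, 28943]; [28943, 184819]]·[α, β]ᵀ = [-19611, -127021]ᵀ.
Eliminating β: 184819·(row 1) − 28943·(row 2) gives 26331576·α = 184819·(-19611) − 28943·(-127021) = 51883394, so α = 25941697/13165788.
Then β = ((-127021) − 28943·(25941697/13165788))/184819 = -13111001/13165788.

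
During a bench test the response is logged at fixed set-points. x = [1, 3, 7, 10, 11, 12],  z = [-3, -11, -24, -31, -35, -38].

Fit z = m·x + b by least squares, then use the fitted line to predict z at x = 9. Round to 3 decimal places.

From the data, Σx·x = 424, Σx = 44, Σ1 = 6.
For Aᵀz: Σx·z = -1355, Σz = -142.
Normal equations: [[424, 44]; [44, 6]]·[m, b]ᵀ = [-1355, -142]ᵀ.
Determinant 424·6 − 44² = 608.
m = ((-1355)·6 − 44·(-142))/608 = -941/304; b = (424·(-142) − 44·(-1355))/608 = -147/152.
At x = 9: ẑ = (-941/304)·(9) + (-147/152)·(1) = -8763/304.

ẑ = -28.826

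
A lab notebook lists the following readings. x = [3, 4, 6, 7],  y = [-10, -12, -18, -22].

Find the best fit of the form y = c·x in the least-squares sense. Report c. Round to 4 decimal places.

Setting ∂/∂c … = 0 gives: 110·c = -340.
(Σx·x = 110, Σx·y = -340.)
Hence c = -340 / 110 ≈ -3.09091.

c = -3.0909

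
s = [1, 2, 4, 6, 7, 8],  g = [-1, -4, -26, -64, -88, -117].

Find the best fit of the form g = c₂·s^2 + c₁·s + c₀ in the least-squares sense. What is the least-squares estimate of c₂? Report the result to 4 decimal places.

c₂ = -2.0398

Forming MᵀM = [[8066, 1144, 170]; [1144, 170, 28]; [170, 28, 6]] and Mᵀg = [-14537, -2049, -300]ᵀ gives MᵀM·[c₂, c₁, c₀]ᵀ = Mᵀg.
Inverting the 3×3 Gram matrix, [c₂, c₁, c₀]ᵀ = [-14809/7260, 3059/1815, -171/2420]ᵀ.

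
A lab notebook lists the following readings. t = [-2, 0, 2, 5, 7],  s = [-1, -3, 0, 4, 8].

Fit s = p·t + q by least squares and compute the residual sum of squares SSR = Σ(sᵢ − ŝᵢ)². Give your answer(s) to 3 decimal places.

SSR = 12.211

Normal-equation sums: Σt·t = 82, Σt = 12, Σ1 = 5.
Right-hand side: Σt·s = 78, Σs = 8.
So XᵀX·[p, q]ᵀ = Xᵀs: [[82, 12]; [12, 5]]·[p, q]ᵀ = [78, 8]ᵀ.
Eliminating q: 5·(row 1) − 12·(row 2) gives 266·p = 5·78 − 12·8 = 294, so p = 21/19.
Then q = (8 − 12·(21/19))/5 = -20/19.
Residuals: 43/19, -37/19, -22/19, -9/19, 25/19; SSR = 232/19.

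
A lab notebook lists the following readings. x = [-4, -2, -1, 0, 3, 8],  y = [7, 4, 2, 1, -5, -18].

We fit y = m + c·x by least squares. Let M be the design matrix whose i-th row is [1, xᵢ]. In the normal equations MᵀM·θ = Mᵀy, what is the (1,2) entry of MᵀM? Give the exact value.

4

Row 1 ↔ basis 1, column 2 ↔ basis x, so (MᵀM)_{1,2} = Σᵢ x = (1)·(-4) + (1)·(-2) + (1)·(-1) + (1)·(0) + (1)·(3) + (1)·(8) = 4.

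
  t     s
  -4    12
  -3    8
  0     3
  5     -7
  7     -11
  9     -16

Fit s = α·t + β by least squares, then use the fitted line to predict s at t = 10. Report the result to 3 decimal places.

ŝ = -17.566

Normal-equation sums: Σt·t = 180, Σt = 14, Σ1 = 6.
Moment sums: Σt·s = -328, Σs = -11.
Normal equations: [[180, 14]; [14, 6]]·[α, β]ᵀ = [-328, -11]ᵀ.
Δ = 180·6 − 14² = 884.
α = ((-328)·6 − 14·(-11))/884 = -907/442; β = (180·(-11) − 14·(-328))/884 = 653/221.
At t = 10: ŝ = (-907/442)·(10) + (653/221)·(1) = -3882/221.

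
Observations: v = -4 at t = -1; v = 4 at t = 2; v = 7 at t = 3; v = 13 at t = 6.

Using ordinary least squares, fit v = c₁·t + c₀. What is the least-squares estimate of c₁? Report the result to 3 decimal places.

The normal system MᵀM·[c₁, c₀]ᵀ = Mᵀv is [[50, 10]; [10, 4]]·[c₁, c₀]ᵀ = [111, 20]ᵀ.
Δ = 50·4 − 10² = 100.
c₁ = (111·4 − 10·20)/100 = 61/25; c₀ = (50·20 − 10·111)/100 = -11/10.

c₁ = 2.440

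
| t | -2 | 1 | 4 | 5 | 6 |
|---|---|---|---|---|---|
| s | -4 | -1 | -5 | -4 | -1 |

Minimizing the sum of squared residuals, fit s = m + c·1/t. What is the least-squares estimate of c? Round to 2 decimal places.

c = 1.89

Entries of XᵀX: Σ1 = 5, Σ1/t = 67/60, Σ1/t·1/t = 4969/3600.
For Xᵀs: Σs = -15, Σ1/t·s = -73/60.
det = 5·(4969/3600) − (67/60)² = 5089/900.
m = ((-15)·(4969/3600) − (67/60)·(-73/60))/(5089/900) = -17411/5089; c = (5·(-73/60) − (67/60)·(-15))/(5089/900) = 9600/5089.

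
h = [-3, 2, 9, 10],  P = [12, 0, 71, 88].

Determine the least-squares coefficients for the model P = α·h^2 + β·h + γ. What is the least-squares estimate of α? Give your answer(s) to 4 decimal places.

α = 1.0298

Normal-equation sums: Σh^2·h^2 = 16658, Σh^2·h = 1710, Σh^2 = 194, Σh·h = 194, Σh = 18, Σ1 = 4.
Moment sums: Σh^2·P = 14659, Σh·P = 1483, ΣP = 171.
Solving the 3×3 system (Gaussian elimination) gives α = 61051/59284, β = -77881/59284, γ = -38059/29642.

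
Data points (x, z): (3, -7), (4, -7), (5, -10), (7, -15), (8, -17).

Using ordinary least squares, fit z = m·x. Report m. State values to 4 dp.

Entries of MᵀM: Σx·x = 163.
For Mᵀz: Σx·z = -340.
Normal equations: [[163]]·[m]ᵀ = [-340]ᵀ.
m = (-340)/163 = -2.08589.

m = -2.0859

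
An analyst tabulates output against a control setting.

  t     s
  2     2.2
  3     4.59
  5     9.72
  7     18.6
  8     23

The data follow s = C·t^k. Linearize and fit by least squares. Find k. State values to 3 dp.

k = 1.678

Let Y = ln s. Fitting Y = k·ln t + ln C by least squares:
AᵀA = [[12.3883, 7.4265]; [7.4265, 5]], rhs = [18.0891, 10.6452]ᵀ  (here Σln t = 7.4265, Σ(ln t)² = 12.3883, Σln s = 10.6452, Σln t·ln s = 18.0891).
Slope k = (n·Σln t·ln s − Σln t·Σln s)/(n·Σ(ln t)² − (Σln t)²) = (5·18.0891 − 7.4265·10.6452)/6.7880 = 1.67775; ln C = (Σln s − k·Σln t)/n = -0.36294.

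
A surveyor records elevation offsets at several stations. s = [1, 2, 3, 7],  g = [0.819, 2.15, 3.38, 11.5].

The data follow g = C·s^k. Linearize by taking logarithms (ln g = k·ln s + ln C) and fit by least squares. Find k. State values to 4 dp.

k = 1.3487

With ln gᵢ as the transformed response and ln sᵢ as the regressor:
Sums: Σln s = 3.7377, Σ(ln s)² = 5.4740, Σln g = 4.2260, Σln s·ln g = 6.6211.
Normal system: [[5.4740, 3.7377]; [3.7377, 4]]·[k, ln C]ᵀ = [6.6211, 4.2260]ᵀ.
Solving (det = 7.9257): k = 1.34866, ln C = -0.20371.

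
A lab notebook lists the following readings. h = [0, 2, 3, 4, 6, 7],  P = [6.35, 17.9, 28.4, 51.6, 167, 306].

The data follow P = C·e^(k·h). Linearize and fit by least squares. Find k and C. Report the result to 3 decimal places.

Let Y = ln P. Fitting Y = k·h + ln C by least squares:
Sums: Σh = 22.0000, Σ(h)² = 114.0000, Σln P = 22.8647, Σh·ln P = 102.3559.
Normal system: [[114.0000, 22.0000]; [22.0000, 6]]·[k, ln C]ᵀ = [102.3559, 22.8647]ᵀ.
Slope k = (n·Σh·ln P − Σh·Σln P)/(n·Σ(h)² − (Σh)²) = (6·102.3559 − 22.0000·22.8647)/200.0000 = 0.55556; ln C = (Σln P − k·Σh)/n = 1.77375, so C = exp(1.77375) = 5.89294.

k = 0.556, C = 5.893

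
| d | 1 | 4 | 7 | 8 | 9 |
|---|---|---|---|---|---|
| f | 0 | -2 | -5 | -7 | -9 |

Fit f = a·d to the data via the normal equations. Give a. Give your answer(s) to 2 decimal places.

a = -0.85

Entries of AᵀA: Σd·d = 211.
For Aᵀf: Σd·f = -180.
Normal equations: [[211]]·[a]ᵀ = [-180]ᵀ.
Hence a = -180 / 211 ≈ -0.853081.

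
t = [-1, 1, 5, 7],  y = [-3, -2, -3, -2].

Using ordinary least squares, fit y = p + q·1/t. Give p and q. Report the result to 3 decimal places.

p = -2.541, q = 0.478

Sums needed: Σ1 = 4, Σ1/t = 12/35, Σ1/t·1/t = 2524/1225.
Right-hand side: Σy = -10, Σ1/t·y = 4/35.
Eliminating q: (2524/1225)·(row 1) − (12/35)·(row 2) gives (9952/1225)·p = (2524/1225)·(-10) − (12/35)·(4/35) = -25288/1225, so p = -3161/1244.
Then q = ((4/35) − (12/35)·(-3161/1244))/(2524/1225) = 595/1244.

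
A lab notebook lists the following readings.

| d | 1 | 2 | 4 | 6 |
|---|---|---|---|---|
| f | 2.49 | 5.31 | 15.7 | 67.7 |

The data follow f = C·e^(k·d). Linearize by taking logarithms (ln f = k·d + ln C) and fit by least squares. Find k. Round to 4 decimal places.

k = 0.6452

Taking logs, ln f = k·d + ln C, so regress ln f on d.
AᵀA = [[57.0000, 13.0000]; [13.0000, 4]], rhs = [40.5566, 9.5506]ᵀ  (here Σd = 13.0000, Σ(d)² = 57.0000, Σln f = 9.5506, Σd·ln f = 40.5566).
Δ = 57.0000·4 − (13.0000)² = 59.0000; k = (40.5566·4 − 13.0000·9.5506)/59.0000 = 0.64523, ln C = (57.0000·9.5506 − 13.0000·40.5566)/59.0000 = 0.29067.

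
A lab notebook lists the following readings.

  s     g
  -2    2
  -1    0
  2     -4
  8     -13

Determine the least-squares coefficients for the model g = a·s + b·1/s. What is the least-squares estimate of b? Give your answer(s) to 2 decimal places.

b = 1.34

Compute the Gram sums: Σs·s = 73, Σs·1/s = 4, Σ1/s·1/s = 97/64.
For Xᵀg: Σs·g = -116, Σ1/s·g = -37/8.
det = 73·(97/64) − 4² = 6057/64.
a = ((-116)·(97/64) − 4·(-37/8))/(6057/64) = -3356/2019; b = (73·(-37/8) − 4·(-116))/(6057/64) = 2696/2019.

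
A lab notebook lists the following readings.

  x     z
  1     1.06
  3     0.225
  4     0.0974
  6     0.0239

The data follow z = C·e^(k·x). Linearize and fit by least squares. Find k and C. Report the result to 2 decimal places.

k = -0.76, C = 2.21

Linearized form: ln z = k·x + ln C. From the 4 transformed points,
Σx = 14.0000, Σ(x)² = 62.0000, Σln z = -7.4962, Σx·ln z = -36.1357.
Equations: 62.0000·k + 14.0000·ln C = -36.1357;  14.0000·k + 4·ln C = -7.4962.
Δ = 62.0000·4 − (14.0000)² = 52.0000; k = (-36.1357·4 − 14.0000·-7.4962)/52.0000 = -0.76146, ln C = (62.0000·-7.4962 − 14.0000·-36.1357)/52.0000 = 0.79107, so C = exp(0.79107) = 2.20575.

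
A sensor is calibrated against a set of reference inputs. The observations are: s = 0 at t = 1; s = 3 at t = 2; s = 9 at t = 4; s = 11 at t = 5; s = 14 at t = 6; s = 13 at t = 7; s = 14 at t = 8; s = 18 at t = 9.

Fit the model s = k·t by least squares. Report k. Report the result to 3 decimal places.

Normal-equation sums: Σt·t = 276.
For Mᵀs: Σt·s = 546.
So MᵀM·[k]ᵀ = Mᵀs: [[276]]·[k]ᵀ = [546]ᵀ.
Hence k = 546 / 276 ≈ 1.97826.

k = 1.978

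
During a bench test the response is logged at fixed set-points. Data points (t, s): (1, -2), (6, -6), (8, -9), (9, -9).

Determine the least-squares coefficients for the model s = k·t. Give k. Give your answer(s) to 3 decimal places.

k = -1.049

The normal equations are: 182·k = -191.
k = (-191)/182 = -1.04945.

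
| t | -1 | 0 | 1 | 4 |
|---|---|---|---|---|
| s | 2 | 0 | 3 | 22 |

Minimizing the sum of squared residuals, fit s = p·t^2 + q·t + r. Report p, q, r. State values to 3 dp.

p = 1.229, q = 0.390, r = 0.829

Entries of AᵀA: Σt^2·t^2 = 258, Σt^2·t = 64, Σt^2 = 18, Σt·t = 18, Σt = 4, Σ1 = 4.
Moment sums: Σt^2·s = 357, Σt·s = 89, Σs = 27.
So AᵀA·[p, q, r]ᵀ = Aᵀs: [[258, 64, 18]; [64, 18, 4]; [18, 4, 4]]·[p, q, r]ᵀ = [357, 89, 27]ᵀ.
Row-reducing yields p = 445/362, q = 141/362, r = 150/181.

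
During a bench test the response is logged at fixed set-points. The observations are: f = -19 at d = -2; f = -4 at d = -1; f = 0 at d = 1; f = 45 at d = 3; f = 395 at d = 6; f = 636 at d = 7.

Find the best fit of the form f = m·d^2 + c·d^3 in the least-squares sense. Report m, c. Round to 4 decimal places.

MᵀM·[m, c]ᵀ = Mᵀf reads: 3796·m + 24794·c = 45709;  24794·m + 165100·c = 304839.
Eliminating c: 165100·(row 1) − 24794·(row 2) gives 11977164·m = 165100·45709 − 24794·304839 = -11622266, so m = -5811133/5988582.
Then c = (304839 − 24794·(-5811133/5988582))/165100 = 11929949/5988582.

m = -0.9704, c = 1.9921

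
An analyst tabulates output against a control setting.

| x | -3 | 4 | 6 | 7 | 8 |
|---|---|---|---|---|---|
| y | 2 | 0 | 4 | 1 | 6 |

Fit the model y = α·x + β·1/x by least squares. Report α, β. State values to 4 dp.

α = 0.7889, β = -12.8525

Compute the Gram sums: Σx·x = 174, Σx·1/x = 5, Σ1/x·1/x = 6701/28224.
For Aᵀy: Σx·y = 73, Σ1/x·y = 25/28.
Normal equations: [[174, 5]; [5, 6701/28224]]·[α, β]ᵀ = [73, 25/28]ᵀ.
det = 174·(6701/28224) − 5² = 76729/4704.
α = (73·(6701/28224) − 5·(25/28))/(76729/4704) = 363173/460374; β = (174·(25/28) − 5·73)/(76729/4704) = -986160/76729.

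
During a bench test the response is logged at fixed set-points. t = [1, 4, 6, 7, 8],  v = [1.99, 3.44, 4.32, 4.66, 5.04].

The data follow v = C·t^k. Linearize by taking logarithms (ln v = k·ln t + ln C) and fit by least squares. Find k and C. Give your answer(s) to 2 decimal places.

k = 0.44, C = 1.96

With ln vᵢ as the transformed response and ln tᵢ as the regressor:
Σln t = 7.2034, Σ(ln t)² = 13.2429, Σln v = 6.5433, Σln t·ln v = 10.6926.
Normal system: [[13.2429, 7.2034]; [7.2034, 5]]·[k, ln C]ᵀ = [10.6926, 6.5433]ᵀ.
Solving (det = 14.3252): k = 0.44182, ln C = 0.67214, so C = exp(0.67214) = 1.95842.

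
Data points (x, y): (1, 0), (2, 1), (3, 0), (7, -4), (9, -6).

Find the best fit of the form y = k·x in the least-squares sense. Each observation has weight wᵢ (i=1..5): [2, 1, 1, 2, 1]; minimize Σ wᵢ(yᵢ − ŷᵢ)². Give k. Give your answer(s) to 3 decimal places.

k = -0.557

Compute the Gram sums: Σwᵢ·x·x = 194.
And Σwᵢ·x·y = -108.
Hence k = -108 / 194 ≈ -0.556701.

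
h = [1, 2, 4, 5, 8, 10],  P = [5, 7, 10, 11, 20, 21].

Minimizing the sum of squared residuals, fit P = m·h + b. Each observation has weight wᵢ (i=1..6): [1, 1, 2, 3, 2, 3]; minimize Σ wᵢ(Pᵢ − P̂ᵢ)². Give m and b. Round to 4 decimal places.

AᵀWA·[m, b]ᵀ = AᵀWP reads: 540·m + 72·b = 1214;  72·m + 12·b = 168.
(Σwᵢ·h·h = 540, Σwᵢ·h = 72, Σwᵢ·1 = 12, Σwᵢ·h·P = 1214, Σwᵢ·P = 168.)
Eliminating b: 12·(row 1) − 72·(row 2) gives 1296·m = 12·1214 − 72·168 = 2472, so m = 103/54.
Then b = (168 − 72·(103/54))/12 = 23/9.

m = 1.9074, b = 2.5556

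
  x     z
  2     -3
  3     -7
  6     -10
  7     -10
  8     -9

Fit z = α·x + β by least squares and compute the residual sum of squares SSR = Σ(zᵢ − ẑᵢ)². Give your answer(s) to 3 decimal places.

SSR = 9.187

Setting ∂/∂α … = 0 gives: 162·α + 26·β = -229;  26·α + 5·β = -39.
(Σx·x = 162, Σx = 26, Σ1 = 5, Σx·z = -229, Σz = -39.)
Eliminating β: 5·(row 1) − 26·(row 2) gives 134·α = 5·(-229) − 26·(-39) = -131, so α = -131/134.
Then β = ((-39) − 26·(-131/134))/5 = -182/67.
Residuals: 112/67, -181/134, -95/67, -59/134, 103/67; SSR = 1231/134.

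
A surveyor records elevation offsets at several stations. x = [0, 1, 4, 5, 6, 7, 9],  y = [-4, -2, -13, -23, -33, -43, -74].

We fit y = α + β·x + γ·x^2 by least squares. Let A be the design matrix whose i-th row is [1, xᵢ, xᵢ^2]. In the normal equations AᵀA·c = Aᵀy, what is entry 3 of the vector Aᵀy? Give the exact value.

-10074

Entry 3 ↔ basis x^2, so (Aᵀy)_{3} = Σᵢ (x^2)·yᵢ = (0)·(-4) + (1)·(-2) + (16)·(-13) + (25)·(-23) + (36)·(-33) + (49)·(-43) + (81)·(-74) = -10074.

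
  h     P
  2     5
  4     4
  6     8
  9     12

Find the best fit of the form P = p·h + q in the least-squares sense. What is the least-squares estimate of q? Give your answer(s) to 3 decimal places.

The normal system XᵀX·[p, q]ᵀ = XᵀP is [[137, 21]; [21, 4]]·[p, q]ᵀ = [182, 29]ᵀ.
Eliminating q: 4·(row 1) − 21·(row 2) gives 107·p = 4·182 − 21·29 = 119, so p = 119/107.
Then q = (29 − 21·(119/107))/4 = 151/107.

q = 1.411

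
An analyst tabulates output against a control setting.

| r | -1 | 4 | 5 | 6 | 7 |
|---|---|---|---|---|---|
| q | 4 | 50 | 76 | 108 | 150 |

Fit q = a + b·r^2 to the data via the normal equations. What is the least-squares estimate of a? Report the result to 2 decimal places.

MᵀM·[a, b]ᵀ = Mᵀq reads: 5·a + 127·b = 388;  127·a + 4579·b = 13942.
Δ = 5·4579 − 127² = 6766.
a = (388·4579 − 127·13942)/6766 = 177/199; b = (5·13942 − 127·388)/6766 = 601/199.

a = 0.89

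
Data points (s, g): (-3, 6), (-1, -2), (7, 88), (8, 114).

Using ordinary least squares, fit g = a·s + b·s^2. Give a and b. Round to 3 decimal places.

Normal-equation sums: Σs·s = 123, Σs·s^2 = 827, Σs^2·s^2 = 6579.
And Σs·g = 1512, Σs^2·g = 11660.
det = 123·6579 − 827² = 125288.
a = (1512·6579 − 827·11660)/125288 = 76157/31322; b = (123·11660 − 827·1512)/125288 = 45939/31322.

a = 2.431, b = 1.467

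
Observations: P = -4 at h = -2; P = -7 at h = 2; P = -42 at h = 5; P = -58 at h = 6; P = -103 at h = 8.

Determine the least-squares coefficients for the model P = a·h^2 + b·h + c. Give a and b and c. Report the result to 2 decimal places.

With design matrix A, AᵀA = [[6049, 853, 133]; [853, 133, 19]; [133, 19, 5]] and AᵀP = [-9774, -1388, -214]ᵀ.
Row-reducing yields a = -60451/39819, b = -30842/39819, c = 537/1021.

a = -1.52, b = -0.77, c = 0.53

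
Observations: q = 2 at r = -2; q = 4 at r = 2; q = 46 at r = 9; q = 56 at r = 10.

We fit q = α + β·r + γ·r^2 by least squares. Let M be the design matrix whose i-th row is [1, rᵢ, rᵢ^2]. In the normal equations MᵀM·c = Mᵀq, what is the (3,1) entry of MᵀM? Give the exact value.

189

Row 3 ↔ basis r^2, column 1 ↔ basis 1, so (MᵀM)_{3,1} = Σᵢ r^2 = (4)·(1) + (4)·(1) + (81)·(1) + (100)·(1) = 189.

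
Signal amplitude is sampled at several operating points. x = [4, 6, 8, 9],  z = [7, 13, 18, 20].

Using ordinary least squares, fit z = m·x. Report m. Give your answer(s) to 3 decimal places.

The normal system MᵀM·[m]ᵀ = Mᵀz is [[197]]·[m]ᵀ = [430]ᵀ.
Hence m = 430 / 197 ≈ 2.18274.

m = 2.183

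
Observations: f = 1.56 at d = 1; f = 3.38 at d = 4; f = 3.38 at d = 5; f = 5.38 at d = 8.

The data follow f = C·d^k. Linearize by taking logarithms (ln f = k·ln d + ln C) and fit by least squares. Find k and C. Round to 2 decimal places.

With ln fᵢ as the transformed response and ln dᵢ as the regressor:
AᵀA = [[8.8362, 5.0752]; [5.0752, 4]], rhs = [7.1475, 4.5631]ᵀ  (here Σln d = 5.0752, Σ(ln d)² = 8.8362, Σln f = 4.5631, Σln d·ln f = 7.1475).
Δ = 8.8362·4 − (5.0752)² = 9.5873; k = (7.1475·4 − 5.0752·4.5631)/9.5873 = 0.56651, ln C = (8.8362·4.5631 − 5.0752·7.1475)/9.5873 = 0.42200, so C = exp(0.42200) = 1.52501.

k = 0.57, C = 1.53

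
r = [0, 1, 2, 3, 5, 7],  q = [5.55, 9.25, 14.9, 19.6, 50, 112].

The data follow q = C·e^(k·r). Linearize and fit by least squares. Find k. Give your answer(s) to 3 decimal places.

k = 0.424

Linearized form: ln q = k·r + ln C. From the 6 transformed points,
Sums: Σr = 18.0000, Σ(r)² = 88.0000, Σln q = 18.2458, Σr·ln q = 69.1435.
Normal system: [[88.0000, 18.0000]; [18.0000, 6]]·[k, ln C]ᵀ = [69.1435, 18.2458]ᵀ.
Δ = 88.0000·6 − (18.0000)² = 204.0000; k = (69.1435·6 − 18.0000·18.2458)/204.0000 = 0.42371, ln C = (88.0000·18.2458 − 18.0000·69.1435)/204.0000 = 1.76985.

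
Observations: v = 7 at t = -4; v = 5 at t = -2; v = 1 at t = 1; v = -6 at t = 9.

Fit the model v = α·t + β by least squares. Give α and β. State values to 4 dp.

α = -1.0000, β = 2.7500

The normal system AᵀA·[α, β]ᵀ = Aᵀv is [[102, 4]; [4, 4]]·[α, β]ᵀ = [-91, 7]ᵀ.
Determinant 102·4 − 4² = 392.
α = ((-91)·4 − 4·7)/392 = -1; β = (102·7 − 4·(-91))/392 = 11/4.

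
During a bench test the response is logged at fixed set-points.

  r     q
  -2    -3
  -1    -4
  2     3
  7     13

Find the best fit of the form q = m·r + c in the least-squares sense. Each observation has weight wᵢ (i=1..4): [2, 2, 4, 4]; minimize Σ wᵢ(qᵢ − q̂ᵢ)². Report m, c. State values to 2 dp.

Entries of MᵀWM: Σwᵢ·r·r = 222, Σwᵢ·r = 30, Σwᵢ·1 = 12.
Right-hand side: Σwᵢ·r·q = 408, Σwᵢ·q = 50.
MᵀWM·[m, c]ᵀ = MᵀWq becomes [[222, 30]; [30, 12]]·[m, c]ᵀ = [408, 50]ᵀ.
Eliminating c: 12·(row 1) − 30·(row 2) gives 1764·m = 12·408 − 30·50 = 3396, so m = 283/147.
Then c = (50 − 30·(283/147))/12 = -95/147.

m = 1.93, c = -0.65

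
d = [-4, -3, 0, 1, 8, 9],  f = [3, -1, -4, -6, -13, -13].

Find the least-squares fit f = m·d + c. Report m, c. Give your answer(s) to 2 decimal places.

Entries of XᵀX: Σd·d = 171, Σd = 11, Σ1 = 6.
For Xᵀf: Σd·f = -236, Σf = -34.
Normal equations: [[171, 11]; [11, 6]]·[m, c]ᵀ = [-236, -34]ᵀ.
Eliminating c: 6·(row 1) − 11·(row 2) gives 905·m = 6·(-236) − 11·(-34) = -1042, so m = -1042/905.
Then c = ((-34) − 11·(-1042/905))/6 = -3218/905.

m = -1.15, c = -3.56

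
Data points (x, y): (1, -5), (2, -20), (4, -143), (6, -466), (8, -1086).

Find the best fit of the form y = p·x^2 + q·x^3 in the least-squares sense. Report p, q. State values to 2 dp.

Entries of AᵀA: Σx^2·x^2 = 5665, Σx^2·x^3 = 41601, Σx^3·x^3 = 312961.
Right-hand side: Σx^2·y = -88653, Σx^3·y = -666005.
AᵀA·[p, q]ᵀ = Aᵀy becomes [[5665, 41601]; [41601, 312961]]·[p, q]ᵀ = [-88653, -666005]ᵀ.
det = 5665·312961 − 41601² = 42280864.
p = ((-88653)·312961 − 41601·(-666005))/42280864 = -4807191/5285108; q = (5665·(-666005) − 41601·(-88653))/42280864 = -10608109/5285108.

p = -0.91, q = -2.01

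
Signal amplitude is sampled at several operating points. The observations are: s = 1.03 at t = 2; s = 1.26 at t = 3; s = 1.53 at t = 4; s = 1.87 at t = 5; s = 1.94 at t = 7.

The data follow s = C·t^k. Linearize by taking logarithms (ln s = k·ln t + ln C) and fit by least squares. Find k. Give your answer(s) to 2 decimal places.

k = 0.55

Linearized form: ln s = k·ln t + ln C. From the 5 transformed points,
Σln t = 6.7334, Σ(ln t)² = 9.9861, Σln s = 1.9746, Σln t·ln s = 3.1609.
Equations: 9.9861·k + 6.7334·ln C = 3.1609;  6.7334·k + 5·ln C = 1.9746.
Solving (det = 4.5917): k = 0.54639, ln C = -0.34090.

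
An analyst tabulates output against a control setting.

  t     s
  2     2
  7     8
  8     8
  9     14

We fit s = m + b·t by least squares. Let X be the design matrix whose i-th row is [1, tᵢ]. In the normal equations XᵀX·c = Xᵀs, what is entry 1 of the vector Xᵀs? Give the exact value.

32

Entry 1 ↔ basis 1, so (Xᵀs)_{1} = Σᵢ sᵢ = (1)·(2) + (1)·(8) + (1)·(8) + (1)·(14) = 32.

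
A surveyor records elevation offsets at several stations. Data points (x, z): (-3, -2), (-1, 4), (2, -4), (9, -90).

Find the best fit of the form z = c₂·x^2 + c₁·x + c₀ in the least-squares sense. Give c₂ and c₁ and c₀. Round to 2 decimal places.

The normal system AᵀA·[c₂, c₁, c₀]ᵀ = Aᵀz is [[6659, 709, 95]; [709, 95, 7]; [95, 7, 4]]·[c₂, c₁, c₀]ᵀ = [-7320, -816, -92]ᵀ.
Solving the 3×3 system (Gaussian elimination) gives c₂ = -2314/2325, c₁ = -3226/2325, c₀ = 2376/775.

c₂ = -1.00, c₁ = -1.39, c₀ = 3.07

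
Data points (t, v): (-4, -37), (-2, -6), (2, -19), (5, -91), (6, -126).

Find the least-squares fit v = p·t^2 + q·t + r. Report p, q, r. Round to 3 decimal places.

p = -2.992, q = -3.001, r = -0.736

MᵀM·[p, q, r]ᵀ = Mᵀv reads: 2209·p + 277·q + 85·r = -7503;  277·p + 85·q + 7·r = -1089;  85·p + 7·q + 5·r = -279.
Inverting the 3×3 Gram matrix, [p, q, r]ᵀ = [-40502/13537, -40624/13537, -9957/13537]ᵀ.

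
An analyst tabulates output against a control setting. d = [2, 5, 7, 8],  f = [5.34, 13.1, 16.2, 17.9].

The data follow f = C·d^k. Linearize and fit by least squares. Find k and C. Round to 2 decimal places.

Let Y = ln f. Fitting Y = k·ln d + ln C by least squares:
Sums: Σln d = 6.3279, Σ(ln d)² = 11.1814, Σln f = 9.9176, Σln d·ln f = 16.7198.
Normal system: [[11.1814, 6.3279]; [6.3279, 4]]·[k, ln C]ᵀ = [16.7198, 9.9176]ᵀ.
Slope k = (n·Σln d·ln f − Σln d·Σln f)/(n·Σ(ln d)² − (Σln d)²) = (4·16.7198 − 6.3279·9.9176)/4.6828 = 0.88002; ln C = (Σln f − k·Σln d)/n = 1.08724, so C = exp(1.08724) = 2.96607.

k = 0.88, C = 2.97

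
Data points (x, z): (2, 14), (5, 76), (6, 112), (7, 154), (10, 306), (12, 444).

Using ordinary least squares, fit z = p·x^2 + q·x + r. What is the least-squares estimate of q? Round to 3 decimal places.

q = -0.183

Setting ∂/∂p … = 0 gives: 35074·p + 3420·q + 358·r = 108070;  3420·p + 358·q + 42·r = 10546;  358·p + 42·q + 6·r = 1106.
(Σx^2·x^2 = 35074, Σx^2·x = 3420, Σx^2 = 358, Σx·x = 358, Σx = 42, Σ1 = 6, Σx^2·z = 108070, Σx·z = 10546, Σz = 1106.)
Solving the 3×3 system (Gaussian elimination) gives p = 97634/31693, q = -5786/31693, r = 57083/31693.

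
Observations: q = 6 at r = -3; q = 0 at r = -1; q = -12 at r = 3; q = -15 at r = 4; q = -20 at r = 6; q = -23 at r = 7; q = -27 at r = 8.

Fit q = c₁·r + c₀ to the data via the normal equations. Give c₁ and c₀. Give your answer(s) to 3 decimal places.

c₁ = -2.940, c₀ = -2.921

Sums needed: Σr·r = 184, Σr = 24, Σ1 = 7.
And Σr·q = -611, Σq = -91.
XᵀX·[c₁, c₀]ᵀ = Xᵀq becomes [[184, 24]; [24, 7]]·[c₁, c₀]ᵀ = [-611, -91]ᵀ.
Determinant 184·7 − 24² = 712.
c₁ = ((-611)·7 − 24·(-91))/712 = -2093/712; c₀ = (184·(-91) − 24·(-611))/712 = -260/89.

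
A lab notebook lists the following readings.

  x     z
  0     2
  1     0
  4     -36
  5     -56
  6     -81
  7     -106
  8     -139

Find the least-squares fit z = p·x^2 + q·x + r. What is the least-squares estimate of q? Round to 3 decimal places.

q = -1.773

With design matrix M, MᵀM = [[8675, 1261, 191]; [1261, 191, 31]; [191, 31, 7]] and Mᵀz = [-18982, -2764, -416]ᵀ.
Inverting the 3×3 Gram matrix, [p, q, r]ᵀ = [-47702/23961, -42485/23961, 21921/7987]ᵀ.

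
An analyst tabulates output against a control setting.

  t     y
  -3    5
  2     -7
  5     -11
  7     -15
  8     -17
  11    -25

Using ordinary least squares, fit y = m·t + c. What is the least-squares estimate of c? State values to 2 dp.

Normal-equation sums: Σt·t = 272, Σt = 30, Σ1 = 6.
Right-hand side: Σt·y = -600, Σy = -70.
XᵀX·[m, c]ᵀ = Xᵀy becomes [[272, 30]; [30, 6]]·[m, c]ᵀ = [-600, -70]ᵀ.
Δ = 272·6 − 30² = 732.
m = ((-600)·6 − 30·(-70))/732 = -125/61; c = (272·(-70) − 30·(-600))/732 = -260/183.

c = -1.42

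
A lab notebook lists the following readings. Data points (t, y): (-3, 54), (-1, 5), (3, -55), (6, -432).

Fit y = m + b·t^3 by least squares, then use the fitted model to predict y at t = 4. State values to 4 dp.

ŷ = -127.5386

Setting ∂/∂m … = 0 gives: 4·m + 215·b = -428;  215·m + 48115·b = -96260.
Determinant 4·48115 − 215² = 146235.
m = ((-428)·48115 − 215·(-96260))/146235 = 20536/29247; b = (4·(-96260) − 215·(-428))/146235 = -58604/29247.
At t = 4: ŷ = (20536/29247)·(1) + (-58604/29247)·(64) = -3730120/29247.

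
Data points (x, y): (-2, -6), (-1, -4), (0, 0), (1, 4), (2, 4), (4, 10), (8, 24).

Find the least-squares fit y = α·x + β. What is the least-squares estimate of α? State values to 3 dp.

The normal equations are: 90·α + 12·β = 260;  12·α + 7·β = 32.
Determinant 90·7 − 12² = 486.
α = (260·7 − 12·32)/486 = 718/243; β = (90·32 − 12·260)/486 = -40/81.

α = 2.955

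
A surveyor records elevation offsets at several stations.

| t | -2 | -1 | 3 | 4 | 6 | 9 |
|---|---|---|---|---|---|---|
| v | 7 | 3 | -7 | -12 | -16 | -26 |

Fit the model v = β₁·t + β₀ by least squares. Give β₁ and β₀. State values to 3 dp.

β₁ = -2.931, β₀ = 0.781

With design matrix X, XᵀX = [[147, 19]; [19, 6]] and Xᵀv = [-416, -51]ᵀ.
Determinant 147·6 − 19² = 521.
β₁ = ((-416)·6 − 19·(-51))/521 = -1527/521; β₀ = (147·(-51) − 19·(-416))/521 = 407/521.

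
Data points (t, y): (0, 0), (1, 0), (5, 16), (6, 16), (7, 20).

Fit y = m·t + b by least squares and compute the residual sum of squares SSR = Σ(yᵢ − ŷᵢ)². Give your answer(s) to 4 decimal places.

SSR = 9.8969

With design matrix M, MᵀM = [[111, 19]; [19, 5]] and Mᵀy = [316, 52]ᵀ.
Determinant 111·5 − 19² = 194.
m = (316·5 − 19·52)/194 = 296/97; b = (111·52 − 19·316)/194 = -116/97.
Residuals: 116/97, -180/97, 188/97, -108/97, -16/97; SSR = 960/97.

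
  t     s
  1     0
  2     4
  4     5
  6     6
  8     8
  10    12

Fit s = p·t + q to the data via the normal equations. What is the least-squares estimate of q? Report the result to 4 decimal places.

Setting ∂/∂p … = 0 gives: 221·p + 31·q = 248;  31·p + 6·q = 35.
(Σt·t = 221, Σt = 31, Σ1 = 6, Σt·s = 248, Σs = 35.)
det = 221·6 − 31² = 365.
p = (248·6 − 31·35)/365 = 403/365; q = (221·35 − 31·248)/365 = 47/365.

q = 0.1288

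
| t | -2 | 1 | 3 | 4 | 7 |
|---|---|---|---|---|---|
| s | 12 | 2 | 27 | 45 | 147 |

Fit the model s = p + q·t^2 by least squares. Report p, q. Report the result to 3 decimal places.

Compute the Gram sums: Σ1 = 5, Σt^2 = 79, Σt^2·t^2 = 2755.
And Σs = 233, Σt^2·s = 8216.
Eliminating q: 2755·(row 1) − 79·(row 2) gives 7534·p = 2755·233 − 79·8216 = -7149, so p = -7149/7534.
Then q = (8216 − 79·(-7149/7534))/2755 = 22673/7534.

p = -0.949, q = 3.009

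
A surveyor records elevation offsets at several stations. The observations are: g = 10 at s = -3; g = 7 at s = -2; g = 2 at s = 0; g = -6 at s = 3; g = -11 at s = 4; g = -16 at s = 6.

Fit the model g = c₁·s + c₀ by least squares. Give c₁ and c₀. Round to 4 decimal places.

c₁ = -2.8947, c₀ = 1.5263

The normal equations are: 74·c₁ + 8·c₀ = -202;  8·c₁ + 6·c₀ = -14.
(Σs·s = 74, Σs = 8, Σ1 = 6, Σs·g = -202, Σg = -14.)
Eliminating c₀: 6·(row 1) − 8·(row 2) gives 380·c₁ = 6·(-202) − 8·(-14) = -1100, so c₁ = -55/19.
Then c₀ = ((-14) − 8·(-55/19))/6 = 29/19.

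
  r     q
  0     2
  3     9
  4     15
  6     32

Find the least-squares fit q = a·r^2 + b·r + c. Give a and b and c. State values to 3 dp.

Sums needed: Σr^2·r^2 = 1633, Σr^2·r = 307, Σr^2 = 61, Σr·r = 61, Σr = 13, Σ1 = 4.
Moment sums: Σr^2·q = 1473, Σr·q = 279, Σq = 58.
Normal equations: [[1633, 307, 61]; [307, 61, 13]; [61, 13, 4]]·[a, b, c]ᵀ = [1473, 279, 58]ᵀ.
Solving the 3×3 system (Gaussian elimination) gives a = 53/60, b = -89/300, c = 299/150.

a = 0.883, b = -0.297, c = 1.993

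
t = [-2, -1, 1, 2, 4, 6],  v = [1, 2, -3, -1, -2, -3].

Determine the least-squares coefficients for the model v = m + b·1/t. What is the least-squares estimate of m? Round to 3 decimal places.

m = -0.822

With design matrix A, AᵀA = [[6, 5/12]; [5/12, 373/144]] and Aᵀv = [-6, -7]ᵀ.
Δ = 6·(373/144) − (5/12)² = 2213/144.
m = ((-6)·(373/144) − (5/12)·(-7))/(2213/144) = -1818/2213; b = (6·(-7) − (5/12)·(-6))/(2213/144) = -5688/2213.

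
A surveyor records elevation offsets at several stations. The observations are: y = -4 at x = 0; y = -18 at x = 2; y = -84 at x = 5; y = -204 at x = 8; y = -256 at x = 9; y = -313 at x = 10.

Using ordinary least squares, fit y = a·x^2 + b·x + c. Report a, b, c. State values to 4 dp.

a = -2.9785, b = -1.1641, c = -3.8865

From the data, Σx^2·x^2 = 21298, Σx^2·x = 2374, Σx^2 = 274, Σx·x = 274, Σx = 34, Σ1 = 6.
Moment sums: Σx^2·y = -67264, Σx·y = -7522, Σy = -879.
So AᵀA·[a, b, c]ᵀ = Aᵀy: [[21298, 2374, 274]; [2374, 274, 34]; [274, 34, 6]]·[a, b, c]ᵀ = [-67264, -7522, -879]ᵀ.
Inverting the 3×3 Gram matrix, [a, b, c]ᵀ = [-29749/9988, -1057/908, -19409/4994]ᵀ.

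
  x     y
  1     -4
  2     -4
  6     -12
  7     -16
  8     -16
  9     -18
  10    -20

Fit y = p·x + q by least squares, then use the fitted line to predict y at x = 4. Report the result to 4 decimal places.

ŷ = -8.8306

The normal equations are: 335·p + 43·q = -686;  43·p + 7·q = -90.
det = 335·7 − 43² = 496.
p = ((-686)·7 − 43·(-90))/496 = -233/124; q = (335·(-90) − 43·(-686))/496 = -163/124.
At x = 4: ŷ = (-233/124)·(4) + (-163/124)·(1) = -1095/124.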